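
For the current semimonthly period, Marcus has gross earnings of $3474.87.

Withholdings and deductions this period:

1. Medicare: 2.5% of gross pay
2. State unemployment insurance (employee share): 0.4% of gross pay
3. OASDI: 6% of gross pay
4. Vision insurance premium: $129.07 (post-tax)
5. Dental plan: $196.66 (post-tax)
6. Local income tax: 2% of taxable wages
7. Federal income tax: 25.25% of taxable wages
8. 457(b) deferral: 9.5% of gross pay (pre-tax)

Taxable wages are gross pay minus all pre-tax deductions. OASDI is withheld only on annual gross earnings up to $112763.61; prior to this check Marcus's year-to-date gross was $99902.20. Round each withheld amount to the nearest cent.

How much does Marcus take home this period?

457(b) deferral: $3474.87 × 0.095 = $330.11
Taxable wages = $3474.87 − $330.11 = $3144.76
Local income tax: $3144.76 × 0.02 = $62.90
Federal income tax: $3144.76 × 0.2525 = $794.05
State unemployment insurance (employee share): $3474.87 × 0.004 = $13.90
Medicare: $3474.87 × 0.025 = $86.87
OASDI: cap not yet reached, full $3474.87 is subject → $3474.87 × 0.06 = $208.49
Vision insurance premium: $129.07
Dental plan: $196.66
Total deductions = $330.11 + $62.90 + $794.05 + $13.90 + $86.87 + $208.49 + $129.07 + $196.66 = $1822.05
Net pay = $3474.87 − $1822.05 = $1652.82

$1652.82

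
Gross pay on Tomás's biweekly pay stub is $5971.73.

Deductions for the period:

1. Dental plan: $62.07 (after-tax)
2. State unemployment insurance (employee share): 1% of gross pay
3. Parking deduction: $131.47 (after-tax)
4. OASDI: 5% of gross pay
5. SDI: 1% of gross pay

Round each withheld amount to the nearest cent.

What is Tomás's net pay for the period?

$5360.16

State unemployment insurance (employee share): $5971.73 × 0.01 = $59.72
SDI: $5971.73 × 0.01 = $59.72
OASDI: $5971.73 × 0.05 = $298.59
Parking deduction: $131.47
Dental plan: $62.07
Total deductions = $59.72 + $59.72 + $298.59 + $131.47 + $62.07 = $611.57
Net pay = $5971.73 − $611.57 = $5360.16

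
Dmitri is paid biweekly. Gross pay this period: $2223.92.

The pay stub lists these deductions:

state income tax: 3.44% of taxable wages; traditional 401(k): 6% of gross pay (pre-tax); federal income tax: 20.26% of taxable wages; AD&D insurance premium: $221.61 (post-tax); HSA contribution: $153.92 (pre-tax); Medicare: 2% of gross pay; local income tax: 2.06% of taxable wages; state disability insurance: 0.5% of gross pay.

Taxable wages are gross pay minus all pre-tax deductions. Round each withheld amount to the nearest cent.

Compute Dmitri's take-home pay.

$1160.49

HSA contribution: $153.92
Traditional 401(k): $2223.92 × 0.06 = $133.44
Pre-tax total = $153.92 + $133.44 = $287.36
Taxable wages = $2223.92 − $287.36 = $1936.56
State income tax: $1936.56 × 0.0344 = $66.62
Local income tax: $1936.56 × 0.0206 = $39.89
Federal income tax: $1936.56 × 0.2026 = $392.35
Medicare: $2223.92 × 0.02 = $44.48
State disability insurance: $2223.92 × 0.005 = $11.12
AD&D insurance premium: $221.61
Total deductions = $153.92 + $133.44 + $66.62 + $39.89 + $392.35 + $44.48 + $11.12 + $221.61 = $1063.43
Net pay = $2223.92 − $1063.43 = $1160.49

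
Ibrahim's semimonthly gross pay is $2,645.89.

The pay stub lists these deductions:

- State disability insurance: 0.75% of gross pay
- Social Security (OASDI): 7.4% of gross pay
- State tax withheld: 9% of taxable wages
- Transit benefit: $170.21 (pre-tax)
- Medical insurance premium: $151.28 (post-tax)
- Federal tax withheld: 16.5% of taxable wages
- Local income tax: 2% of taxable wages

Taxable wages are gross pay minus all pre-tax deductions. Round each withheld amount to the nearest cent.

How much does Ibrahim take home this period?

$1,427.95

Transit benefit: $170.21
Taxable wages = $2,645.89 − $170.21 = $2,475.68
State tax withheld: $2,475.68 × 0.09 = $222.81
Federal tax withheld: $2,475.68 × 0.165 = $408.49
Local income tax: $2,475.68 × 0.02 = $49.51
State disability insurance: $2,645.89 × 0.0075 = $19.84
Social Security (OASDI): $2,645.89 × 0.074 = $195.80
Medical insurance premium: $151.28
Total deductions = $170.21 + $222.81 + $408.49 + $49.51 + $19.84 + $195.80 + $151.28 = $1,217.94
Net pay = $2,645.89 − $1,217.94 = $1,427.95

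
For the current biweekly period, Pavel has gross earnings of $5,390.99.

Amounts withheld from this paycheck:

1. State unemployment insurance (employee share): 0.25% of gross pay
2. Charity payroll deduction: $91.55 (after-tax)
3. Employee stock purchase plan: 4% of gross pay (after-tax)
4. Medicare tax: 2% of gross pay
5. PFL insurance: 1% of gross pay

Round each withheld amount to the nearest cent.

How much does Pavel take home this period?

$4,908.59

State unemployment insurance (employee share): $5,390.99 × 0.0025 = $13.48
Medicare tax: $5,390.99 × 0.02 = $107.82
PFL insurance: $5,390.99 × 0.01 = $53.91
Charity payroll deduction: $91.55
Employee stock purchase plan: $5,390.99 × 0.04 = $215.64
Total deductions = $13.48 + $107.82 + $53.91 + $91.55 + $215.64 = $482.40
Net pay = $5,390.99 − $482.40 = $4,908.59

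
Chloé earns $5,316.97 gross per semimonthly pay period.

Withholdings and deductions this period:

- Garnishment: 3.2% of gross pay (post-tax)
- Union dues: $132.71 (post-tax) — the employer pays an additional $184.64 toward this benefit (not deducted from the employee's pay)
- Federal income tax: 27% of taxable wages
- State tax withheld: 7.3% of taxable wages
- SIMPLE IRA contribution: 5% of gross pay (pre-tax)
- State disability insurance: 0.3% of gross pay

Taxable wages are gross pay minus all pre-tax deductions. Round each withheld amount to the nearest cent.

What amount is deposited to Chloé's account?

SIMPLE IRA contribution: $5,316.97 × 0.05 = $265.85
Taxable wages = $5,316.97 − $265.85 = $5,051.12
Federal income tax: $5,051.12 × 0.27 = $1,363.80
State tax withheld: $5,051.12 × 0.073 = $368.73
State disability insurance: $5,316.97 × 0.003 = $15.95
Garnishment: $5,316.97 × 0.032 = $170.14
Union dues: $132.71
(Employer's $184.64 toward union dues is not withheld from the employee.)
Total deductions = $265.85 + $1,363.80 + $368.73 + $15.95 + $170.14 + $132.71 = $2,317.18
Net pay = $5,316.97 − $2,317.18 = $2,999.79

$2,999.79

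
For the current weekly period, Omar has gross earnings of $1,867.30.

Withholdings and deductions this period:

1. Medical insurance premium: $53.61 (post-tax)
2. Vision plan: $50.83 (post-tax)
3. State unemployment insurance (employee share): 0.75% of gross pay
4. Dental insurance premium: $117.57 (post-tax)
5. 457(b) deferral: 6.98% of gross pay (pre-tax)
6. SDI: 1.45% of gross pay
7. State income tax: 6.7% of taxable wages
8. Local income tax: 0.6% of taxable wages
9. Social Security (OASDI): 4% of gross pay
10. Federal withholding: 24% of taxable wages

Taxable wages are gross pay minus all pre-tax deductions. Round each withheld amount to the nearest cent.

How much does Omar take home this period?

457(b) deferral: $1,867.30 × 0.0698 = $130.34
Taxable wages = $1,867.30 − $130.34 = $1,736.96
State income tax: $1,736.96 × 0.067 = $116.38
Federal withholding: $1,736.96 × 0.24 = $416.87
Local income tax: $1,736.96 × 0.006 = $10.42
State unemployment insurance (employee share): $1,867.30 × 0.0075 = $14.00
SDI: $1,867.30 × 0.0145 = $27.08
Social Security (OASDI): $1,867.30 × 0.04 = $74.69
Vision plan: $50.83
Medical insurance premium: $53.61
Dental insurance premium: $117.57
Total deductions = $130.34 + $116.38 + $416.87 + $10.42 + $14.00 + $27.08 + $74.69 + $50.83 + $53.61 + $117.57 = $1,011.79
Net pay = $1,867.30 − $1,011.79 = $855.51

$855.51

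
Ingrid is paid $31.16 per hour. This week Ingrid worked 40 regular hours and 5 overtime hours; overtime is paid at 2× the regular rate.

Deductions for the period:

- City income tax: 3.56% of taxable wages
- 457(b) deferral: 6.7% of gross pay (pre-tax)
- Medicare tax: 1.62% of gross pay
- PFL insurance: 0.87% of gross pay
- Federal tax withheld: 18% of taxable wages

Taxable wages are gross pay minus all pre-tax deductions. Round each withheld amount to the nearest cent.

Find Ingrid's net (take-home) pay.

Regular pay: 40 × $31.16 = $1246.40
Overtime pay: 5 × $31.16 × 2 = $311.60
Gross pay = $1246.40 + $311.60 = $1558.00
457(b) deferral: $1558.00 × 0.067 = $104.39
Taxable wages = $1558.00 − $104.39 = $1453.61
City income tax: $1453.61 × 0.0356 = $51.75
Federal tax withheld: $1453.61 × 0.18 = $261.65
Medicare tax: $1558.00 × 0.0162 = $25.24
PFL insurance: $1558.00 × 0.0087 = $13.55
Total deductions = $104.39 + $51.75 + $261.65 + $25.24 + $13.55 = $456.58
Net pay = $1558.00 − $456.58 = $1101.42

$1101.42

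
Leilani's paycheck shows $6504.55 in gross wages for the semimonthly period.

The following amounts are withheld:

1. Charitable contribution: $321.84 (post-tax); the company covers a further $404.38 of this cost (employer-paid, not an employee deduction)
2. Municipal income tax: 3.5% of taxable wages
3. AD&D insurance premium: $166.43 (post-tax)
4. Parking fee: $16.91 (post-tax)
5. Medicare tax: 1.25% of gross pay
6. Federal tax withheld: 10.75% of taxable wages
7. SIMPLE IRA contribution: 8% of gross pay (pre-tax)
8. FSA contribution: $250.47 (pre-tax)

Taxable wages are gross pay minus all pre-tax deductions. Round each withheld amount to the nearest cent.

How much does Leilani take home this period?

$4330.18

SIMPLE IRA contribution: $6504.55 × 0.08 = $520.36
FSA contribution: $250.47
Pre-tax total = $520.36 + $250.47 = $770.83
Taxable wages = $6504.55 − $770.83 = $5733.72
Municipal income tax: $5733.72 × 0.035 = $200.68
Federal tax withheld: $5733.72 × 0.1075 = $616.37
Medicare tax: $6504.55 × 0.0125 = $81.31
Parking fee: $16.91
AD&D insurance premium: $166.43
Charitable contribution: $321.84
(Employer's $404.38 toward charitable contribution is not withheld from the employee.)
Total deductions = $520.36 + $250.47 + $200.68 + $616.37 + $81.31 + $16.91 + $166.43 + $321.84 = $2174.37
Net pay = $6504.55 − $2174.37 = $4330.18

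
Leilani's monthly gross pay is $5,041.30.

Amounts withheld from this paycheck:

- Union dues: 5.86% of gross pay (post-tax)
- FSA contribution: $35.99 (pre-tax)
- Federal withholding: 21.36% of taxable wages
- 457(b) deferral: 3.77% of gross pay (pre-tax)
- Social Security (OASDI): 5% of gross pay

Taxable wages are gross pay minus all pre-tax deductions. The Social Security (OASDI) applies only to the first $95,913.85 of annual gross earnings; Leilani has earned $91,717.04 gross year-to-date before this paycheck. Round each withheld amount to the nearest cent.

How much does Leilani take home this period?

FSA contribution: $35.99
457(b) deferral: $5,041.30 × 0.0377 = $190.06
Pre-tax total = $35.99 + $190.06 = $226.05
Taxable wages = $5,041.30 − $226.05 = $4,815.25
Federal withholding: $4,815.25 × 0.2136 = $1,028.54
Social Security (OASDI): only $95,913.85 − $91,717.04 = $4,196.81 of this check is subject → $4,196.81 × 0.05 = $209.84
Union dues: $5,041.30 × 0.0586 = $295.42
Total deductions = $35.99 + $190.06 + $1,028.54 + $209.84 + $295.42 = $1,759.85
Net pay = $5,041.30 − $1,759.85 = $3,281.45

$3,281.45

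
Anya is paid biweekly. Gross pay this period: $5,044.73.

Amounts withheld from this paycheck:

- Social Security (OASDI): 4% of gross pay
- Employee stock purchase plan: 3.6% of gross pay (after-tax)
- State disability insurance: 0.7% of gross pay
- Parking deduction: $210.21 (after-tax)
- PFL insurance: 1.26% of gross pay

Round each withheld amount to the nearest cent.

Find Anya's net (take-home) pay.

$4,352.25

Social Security (OASDI): $5,044.73 × 0.04 = $201.79
State disability insurance: $5,044.73 × 0.007 = $35.31
PFL insurance: $5,044.73 × 0.0126 = $63.56
Parking deduction: $210.21
Employee stock purchase plan: $5,044.73 × 0.036 = $181.61
Total deductions = $201.79 + $35.31 + $63.56 + $210.21 + $181.61 = $692.48
Net pay = $5,044.73 − $692.48 = $4,352.25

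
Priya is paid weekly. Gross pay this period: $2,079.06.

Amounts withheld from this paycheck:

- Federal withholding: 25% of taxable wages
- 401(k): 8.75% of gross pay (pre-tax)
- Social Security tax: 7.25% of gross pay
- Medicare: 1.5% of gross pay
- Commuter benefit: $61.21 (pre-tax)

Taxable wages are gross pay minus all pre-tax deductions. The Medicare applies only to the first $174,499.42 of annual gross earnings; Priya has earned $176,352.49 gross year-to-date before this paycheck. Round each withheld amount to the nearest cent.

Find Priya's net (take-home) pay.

$1,226.22

Commuter benefit: $61.21
401(k): $2,079.06 × 0.0875 = $181.92
Pre-tax total = $61.21 + $181.92 = $243.13
Taxable wages = $2,079.06 − $243.13 = $1,835.93
Federal withholding: $1,835.93 × 0.25 = $458.98
Social Security tax: $2,079.06 × 0.0725 = $150.73
Medicare: annual cap $174,499.42 already reached (YTD $176,352.49), so $0.00
Total deductions = $61.21 + $181.92 + $458.98 + $150.73 + $0.00 = $852.84
Net pay = $2,079.06 − $852.84 = $1,226.22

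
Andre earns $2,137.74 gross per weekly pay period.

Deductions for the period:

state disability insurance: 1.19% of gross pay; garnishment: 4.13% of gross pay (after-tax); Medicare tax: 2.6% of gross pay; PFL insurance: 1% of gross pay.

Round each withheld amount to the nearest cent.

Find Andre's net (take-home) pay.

$1,947.05

PFL insurance: $2,137.74 × 0.01 = $21.38
Medicare tax: $2,137.74 × 0.026 = $55.58
State disability insurance: $2,137.74 × 0.0119 = $25.44
Garnishment: $2,137.74 × 0.0413 = $88.29
Total deductions = $21.38 + $55.58 + $25.44 + $88.29 = $190.69
Net pay = $2,137.74 − $190.69 = $1,947.05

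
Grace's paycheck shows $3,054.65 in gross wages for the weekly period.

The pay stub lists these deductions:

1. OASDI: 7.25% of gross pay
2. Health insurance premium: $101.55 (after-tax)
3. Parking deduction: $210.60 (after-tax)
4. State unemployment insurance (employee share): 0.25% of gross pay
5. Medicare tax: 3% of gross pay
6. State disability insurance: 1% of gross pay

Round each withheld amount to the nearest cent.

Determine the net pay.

Medicare tax: $3,054.65 × 0.03 = $91.64
OASDI: $3,054.65 × 0.0725 = $221.46
State unemployment insurance (employee share): $3,054.65 × 0.0025 = $7.64
State disability insurance: $3,054.65 × 0.01 = $30.55
Parking deduction: $210.60
Health insurance premium: $101.55
Total deductions = $91.64 + $221.46 + $7.64 + $30.55 + $210.60 + $101.55 = $663.44
Net pay = $3,054.65 − $663.44 = $2,391.21

$2,391.21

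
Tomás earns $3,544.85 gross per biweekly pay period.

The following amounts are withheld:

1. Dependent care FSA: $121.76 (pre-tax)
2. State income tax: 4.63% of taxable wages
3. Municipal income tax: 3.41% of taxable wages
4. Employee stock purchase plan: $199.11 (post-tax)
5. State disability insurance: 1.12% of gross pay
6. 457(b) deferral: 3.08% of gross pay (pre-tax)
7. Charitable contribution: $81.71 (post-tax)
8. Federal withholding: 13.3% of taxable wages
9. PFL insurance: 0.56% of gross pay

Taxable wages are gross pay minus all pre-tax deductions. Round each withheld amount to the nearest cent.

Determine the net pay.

Dependent care FSA: $121.76
457(b) deferral: $3,544.85 × 0.0308 = $109.18
Pre-tax total = $121.76 + $109.18 = $230.94
Taxable wages = $3,544.85 − $230.94 = $3,313.91
State income tax: $3,313.91 × 0.0463 = $153.43
Federal withholding: $3,313.91 × 0.133 = $440.75
Municipal income tax: $3,313.91 × 0.0341 = $113.00
PFL insurance: $3,544.85 × 0.0056 = $19.85
State disability insurance: $3,544.85 × 0.0112 = $39.70
Employee stock purchase plan: $199.11
Charitable contribution: $81.71
Total deductions = $121.76 + $109.18 + $153.43 + $440.75 + $113.00 + $19.85 + $39.70 + $199.11 + $81.71 = $1,278.49
Net pay = $3,544.85 − $1,278.49 = $2,266.36

$2,266.36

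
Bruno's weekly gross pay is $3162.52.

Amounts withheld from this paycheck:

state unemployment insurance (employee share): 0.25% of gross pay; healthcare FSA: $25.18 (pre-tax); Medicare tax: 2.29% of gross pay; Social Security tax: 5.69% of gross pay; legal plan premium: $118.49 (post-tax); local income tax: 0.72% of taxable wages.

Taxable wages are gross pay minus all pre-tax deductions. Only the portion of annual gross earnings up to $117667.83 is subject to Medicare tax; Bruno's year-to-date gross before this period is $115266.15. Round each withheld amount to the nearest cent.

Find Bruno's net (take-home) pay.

Healthcare FSA: $25.18
Taxable wages = $3162.52 − $25.18 = $3137.34
Local income tax: $3137.34 × 0.0072 = $22.59
Social Security tax: $3162.52 × 0.0569 = $179.95
Medicare tax: only $117667.83 − $115266.15 = $2401.68 of this check is subject → $2401.68 × 0.0229 = $55.00
State unemployment insurance (employee share): $3162.52 × 0.0025 = $7.91
Legal plan premium: $118.49
Total deductions = $25.18 + $22.59 + $179.95 + $55.00 + $7.91 + $118.49 = $409.12
Net pay = $3162.52 − $409.12 = $2753.40

$2753.40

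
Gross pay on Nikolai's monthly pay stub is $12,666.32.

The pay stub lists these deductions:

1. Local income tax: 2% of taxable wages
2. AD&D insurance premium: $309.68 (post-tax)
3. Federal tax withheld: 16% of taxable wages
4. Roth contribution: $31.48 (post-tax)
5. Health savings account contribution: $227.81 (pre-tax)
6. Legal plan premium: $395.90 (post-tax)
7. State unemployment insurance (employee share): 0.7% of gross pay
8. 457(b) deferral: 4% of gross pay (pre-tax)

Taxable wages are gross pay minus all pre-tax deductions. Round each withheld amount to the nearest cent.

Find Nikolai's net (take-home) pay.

$8,958.40

457(b) deferral: $12,666.32 × 0.04 = $506.65
Health savings account contribution: $227.81
Pre-tax total = $506.65 + $227.81 = $734.46
Taxable wages = $12,666.32 − $734.46 = $11,931.86
Federal tax withheld: $11,931.86 × 0.16 = $1,909.10
Local income tax: $11,931.86 × 0.02 = $238.64
State unemployment insurance (employee share): $12,666.32 × 0.007 = $88.66
AD&D insurance premium: $309.68
Roth contribution: $31.48
Legal plan premium: $395.90
Total deductions = $506.65 + $227.81 + $1,909.10 + $238.64 + $88.66 + $309.68 + $31.48 + $395.90 = $3,707.92
Net pay = $12,666.32 − $3,707.92 = $8,958.40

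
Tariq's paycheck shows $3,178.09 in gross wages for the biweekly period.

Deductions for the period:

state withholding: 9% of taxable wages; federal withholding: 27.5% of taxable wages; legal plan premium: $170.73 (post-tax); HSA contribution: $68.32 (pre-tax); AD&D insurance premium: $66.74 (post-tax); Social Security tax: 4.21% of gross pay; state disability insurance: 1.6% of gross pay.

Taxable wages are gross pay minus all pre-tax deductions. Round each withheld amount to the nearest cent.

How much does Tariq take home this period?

$1,552.58

HSA contribution: $68.32
Taxable wages = $3,178.09 − $68.32 = $3,109.77
Federal withholding: $3,109.77 × 0.275 = $855.19
State withholding: $3,109.77 × 0.09 = $279.88
State disability insurance: $3,178.09 × 0.016 = $50.85
Social Security tax: $3,178.09 × 0.0421 = $133.80
AD&D insurance premium: $66.74
Legal plan premium: $170.73
Total deductions = $68.32 + $855.19 + $279.88 + $50.85 + $133.80 + $66.74 + $170.73 = $1,625.51
Net pay = $3,178.09 − $1,625.51 = $1,552.58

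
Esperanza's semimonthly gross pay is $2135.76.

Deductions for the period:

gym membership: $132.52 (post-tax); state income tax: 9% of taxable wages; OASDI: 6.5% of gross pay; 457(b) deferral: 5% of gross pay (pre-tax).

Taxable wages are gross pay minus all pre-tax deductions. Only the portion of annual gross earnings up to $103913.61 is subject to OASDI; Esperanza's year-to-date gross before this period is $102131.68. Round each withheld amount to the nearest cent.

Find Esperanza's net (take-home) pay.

$1598.01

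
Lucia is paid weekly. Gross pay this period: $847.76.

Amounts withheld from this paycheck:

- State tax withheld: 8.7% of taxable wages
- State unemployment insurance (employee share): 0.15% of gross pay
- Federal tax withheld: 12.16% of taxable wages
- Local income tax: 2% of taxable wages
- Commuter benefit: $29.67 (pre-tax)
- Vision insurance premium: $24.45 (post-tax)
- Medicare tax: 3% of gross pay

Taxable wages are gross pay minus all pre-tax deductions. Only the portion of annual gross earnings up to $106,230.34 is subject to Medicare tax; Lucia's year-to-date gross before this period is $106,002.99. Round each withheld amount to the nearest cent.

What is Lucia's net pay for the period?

$598.54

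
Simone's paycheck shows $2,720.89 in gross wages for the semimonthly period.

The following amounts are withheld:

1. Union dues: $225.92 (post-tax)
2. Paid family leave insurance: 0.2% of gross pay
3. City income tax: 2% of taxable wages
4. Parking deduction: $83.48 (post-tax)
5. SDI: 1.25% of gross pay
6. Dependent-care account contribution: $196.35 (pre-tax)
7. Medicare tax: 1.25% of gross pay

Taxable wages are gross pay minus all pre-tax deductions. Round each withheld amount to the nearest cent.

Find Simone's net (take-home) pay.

$2,091.19

Dependent-care account contribution: $196.35
Taxable wages = $2,720.89 − $196.35 = $2,524.54
City income tax: $2,524.54 × 0.02 = $50.49
Paid family leave insurance: $2,720.89 × 0.002 = $5.44
SDI: $2,720.89 × 0.0125 = $34.01
Medicare tax: $2,720.89 × 0.0125 = $34.01
Parking deduction: $83.48
Union dues: $225.92
Total deductions = $196.35 + $50.49 + $5.44 + $34.01 + $34.01 + $83.48 + $225.92 = $629.70
Net pay = $2,720.89 − $629.70 = $2,091.19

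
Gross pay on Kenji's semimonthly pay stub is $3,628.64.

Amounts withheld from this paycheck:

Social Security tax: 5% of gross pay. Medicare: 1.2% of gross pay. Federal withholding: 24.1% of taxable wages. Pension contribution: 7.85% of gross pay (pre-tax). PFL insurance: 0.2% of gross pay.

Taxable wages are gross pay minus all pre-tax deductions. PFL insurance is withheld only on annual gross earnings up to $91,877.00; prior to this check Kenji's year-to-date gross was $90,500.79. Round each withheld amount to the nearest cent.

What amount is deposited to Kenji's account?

Pension contribution: $3,628.64 × 0.0785 = $284.85
Taxable wages = $3,628.64 − $284.85 = $3,343.79
Federal withholding: $3,343.79 × 0.241 = $805.85
Social Security tax: $3,628.64 × 0.05 = $181.43
PFL insurance: only $91,877.00 − $90,500.79 = $1,376.21 of this check is subject → $1,376.21 × 0.002 = $2.75
Medicare: $3,628.64 × 0.012 = $43.54
Total deductions = $284.85 + $805.85 + $181.43 + $2.75 + $43.54 = $1,318.42
Net pay = $3,628.64 − $1,318.42 = $2,310.22

$2,310.22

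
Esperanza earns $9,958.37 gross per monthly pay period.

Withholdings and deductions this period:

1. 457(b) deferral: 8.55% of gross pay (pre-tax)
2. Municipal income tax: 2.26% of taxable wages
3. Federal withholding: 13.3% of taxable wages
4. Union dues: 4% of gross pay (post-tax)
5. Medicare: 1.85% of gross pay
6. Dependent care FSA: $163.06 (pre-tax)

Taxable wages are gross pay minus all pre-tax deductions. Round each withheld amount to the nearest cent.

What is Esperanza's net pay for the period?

$6,969.65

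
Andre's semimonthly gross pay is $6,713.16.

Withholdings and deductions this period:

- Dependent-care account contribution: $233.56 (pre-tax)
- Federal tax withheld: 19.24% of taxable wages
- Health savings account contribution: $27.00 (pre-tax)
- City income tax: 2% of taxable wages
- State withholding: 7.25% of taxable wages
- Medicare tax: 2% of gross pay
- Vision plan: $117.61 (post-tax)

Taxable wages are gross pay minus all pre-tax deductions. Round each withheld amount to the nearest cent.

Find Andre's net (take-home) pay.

$4,362.39

Health savings account contribution: $27.00
Dependent-care account contribution: $233.56
Pre-tax total = $27.00 + $233.56 = $260.56
Taxable wages = $6,713.16 − $260.56 = $6,452.60
State withholding: $6,452.60 × 0.0725 = $467.81
City income tax: $6,452.60 × 0.02 = $129.05
Federal tax withheld: $6,452.60 × 0.1924 = $1,241.48
Medicare tax: $6,713.16 × 0.02 = $134.26
Vision plan: $117.61
Total deductions = $27.00 + $233.56 + $467.81 + $129.05 + $1,241.48 + $134.26 + $117.61 = $2,350.77
Net pay = $6,713.16 − $2,350.77 = $4,362.39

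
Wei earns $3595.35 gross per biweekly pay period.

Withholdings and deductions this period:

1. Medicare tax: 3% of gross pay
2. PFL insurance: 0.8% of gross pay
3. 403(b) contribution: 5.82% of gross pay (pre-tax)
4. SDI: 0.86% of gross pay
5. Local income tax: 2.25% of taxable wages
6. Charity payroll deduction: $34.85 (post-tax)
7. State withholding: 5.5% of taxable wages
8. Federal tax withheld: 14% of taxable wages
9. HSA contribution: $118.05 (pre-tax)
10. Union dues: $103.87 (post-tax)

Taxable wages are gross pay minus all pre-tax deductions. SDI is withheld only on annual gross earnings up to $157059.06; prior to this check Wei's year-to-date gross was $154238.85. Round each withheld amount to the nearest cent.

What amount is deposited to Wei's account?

$2257.66

403(b) contribution: $3595.35 × 0.0582 = $209.25
HSA contribution: $118.05
Pre-tax total = $209.25 + $118.05 = $327.30
Taxable wages = $3595.35 − $327.30 = $3268.05
State withholding: $3268.05 × 0.055 = $179.74
Federal tax withheld: $3268.05 × 0.14 = $457.53
Local income tax: $3268.05 × 0.0225 = $73.53
PFL insurance: $3595.35 × 0.008 = $28.76
SDI: only $157059.06 − $154238.85 = $2820.21 of this check is subject → $2820.21 × 0.0086 = $24.25
Medicare tax: $3595.35 × 0.03 = $107.86
Union dues: $103.87
Charity payroll deduction: $34.85
Total deductions = $209.25 + $118.05 + $179.74 + $457.53 + $73.53 + $28.76 + $24.25 + $107.86 + $103.87 + $34.85 = $1337.69
Net pay = $3595.35 − $1337.69 = $2257.66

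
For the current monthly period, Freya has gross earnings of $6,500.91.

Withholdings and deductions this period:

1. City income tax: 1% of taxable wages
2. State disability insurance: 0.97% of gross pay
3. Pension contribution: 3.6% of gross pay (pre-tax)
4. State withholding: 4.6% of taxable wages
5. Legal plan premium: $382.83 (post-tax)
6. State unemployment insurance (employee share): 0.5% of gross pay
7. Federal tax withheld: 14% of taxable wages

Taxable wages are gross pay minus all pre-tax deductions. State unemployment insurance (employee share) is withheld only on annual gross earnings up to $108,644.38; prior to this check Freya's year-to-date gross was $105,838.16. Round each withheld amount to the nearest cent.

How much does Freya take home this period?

Pension contribution: $6,500.91 × 0.036 = $234.03
Taxable wages = $6,500.91 − $234.03 = $6,266.88
Federal tax withheld: $6,266.88 × 0.14 = $877.36
City income tax: $6,266.88 × 0.01 = $62.67
State withholding: $6,266.88 × 0.046 = $288.28
State unemployment insurance (employee share): only $108,644.38 − $105,838.16 = $2,806.22 of this check is subject → $2,806.22 × 0.005 = $14.03
State disability insurance: $6,500.91 × 0.0097 = $63.06
Legal plan premium: $382.83
Total deductions = $234.03 + $877.36 + $62.67 + $288.28 + $14.03 + $63.06 + $382.83 = $1,922.26
Net pay = $6,500.91 − $1,922.26 = $4,578.65

$4,578.65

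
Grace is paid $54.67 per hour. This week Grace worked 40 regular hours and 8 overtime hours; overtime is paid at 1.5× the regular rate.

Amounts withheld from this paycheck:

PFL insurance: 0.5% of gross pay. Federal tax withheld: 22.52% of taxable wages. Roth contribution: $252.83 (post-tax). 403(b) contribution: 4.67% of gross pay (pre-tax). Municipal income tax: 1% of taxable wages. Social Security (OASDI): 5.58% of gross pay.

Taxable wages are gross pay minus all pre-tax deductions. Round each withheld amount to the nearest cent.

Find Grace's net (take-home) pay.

$1,647.00

Regular pay: 40 × $54.67 = $2,186.80
Overtime pay: 8 × $54.67 × 1.5 = $656.04
Gross pay = $2,186.80 + $656.04 = $2,842.84
403(b) contribution: $2,842.84 × 0.0467 = $132.76
Taxable wages = $2,842.84 − $132.76 = $2,710.08
Federal tax withheld: $2,710.08 × 0.2252 = $610.31
Municipal income tax: $2,710.08 × 0.01 = $27.10
PFL insurance: $2,842.84 × 0.005 = $14.21
Social Security (OASDI): $2,842.84 × 0.0558 = $158.63
Roth contribution: $252.83
Total deductions = $132.76 + $610.31 + $27.10 + $14.21 + $158.63 + $252.83 = $1,195.84
Net pay = $2,842.84 − $1,195.84 = $1,647.00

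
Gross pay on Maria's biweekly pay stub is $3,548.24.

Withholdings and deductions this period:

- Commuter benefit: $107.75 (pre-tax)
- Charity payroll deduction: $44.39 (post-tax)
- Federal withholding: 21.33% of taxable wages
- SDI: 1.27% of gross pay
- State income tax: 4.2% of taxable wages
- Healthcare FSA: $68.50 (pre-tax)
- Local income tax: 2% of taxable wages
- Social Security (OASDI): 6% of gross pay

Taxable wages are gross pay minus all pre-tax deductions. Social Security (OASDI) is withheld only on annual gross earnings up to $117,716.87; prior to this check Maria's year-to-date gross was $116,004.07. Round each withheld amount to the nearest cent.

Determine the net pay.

$2,251.46

Commuter benefit: $107.75
Healthcare FSA: $68.50
Pre-tax total = $107.75 + $68.50 = $176.25
Taxable wages = $3,548.24 − $176.25 = $3,371.99
State income tax: $3,371.99 × 0.042 = $141.62
Local income tax: $3,371.99 × 0.02 = $67.44
Federal withholding: $3,371.99 × 0.2133 = $719.25
SDI: $3,548.24 × 0.0127 = $45.06
Social Security (OASDI): only $117,716.87 − $116,004.07 = $1,712.80 of this check is subject → $1,712.80 × 0.06 = $102.77
Charity payroll deduction: $44.39
Total deductions = $107.75 + $68.50 + $141.62 + $67.44 + $719.25 + $45.06 + $102.77 + $44.39 = $1,296.78
Net pay = $3,548.24 − $1,296.78 = $2,251.46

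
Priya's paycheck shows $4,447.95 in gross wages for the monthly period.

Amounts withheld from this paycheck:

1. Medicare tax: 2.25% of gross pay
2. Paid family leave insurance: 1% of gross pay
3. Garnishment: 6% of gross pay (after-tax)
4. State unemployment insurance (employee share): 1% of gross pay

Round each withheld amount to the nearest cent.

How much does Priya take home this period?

Paid family leave insurance: $4,447.95 × 0.01 = $44.48
State unemployment insurance (employee share): $4,447.95 × 0.01 = $44.48
Medicare tax: $4,447.95 × 0.0225 = $100.08
Garnishment: $4,447.95 × 0.06 = $266.88
Total deductions = $44.48 + $44.48 + $100.08 + $266.88 = $455.92
Net pay = $4,447.95 − $455.92 = $3,992.03

$3,992.03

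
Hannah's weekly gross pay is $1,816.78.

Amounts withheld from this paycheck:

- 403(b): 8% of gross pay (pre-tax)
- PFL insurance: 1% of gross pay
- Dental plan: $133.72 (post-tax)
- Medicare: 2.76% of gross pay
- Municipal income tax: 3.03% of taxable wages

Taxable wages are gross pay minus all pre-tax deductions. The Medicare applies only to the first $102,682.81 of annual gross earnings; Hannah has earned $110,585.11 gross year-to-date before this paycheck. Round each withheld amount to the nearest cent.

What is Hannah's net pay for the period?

$1,468.91

403(b): $1,816.78 × 0.08 = $145.34
Taxable wages = $1,816.78 − $145.34 = $1,671.44
Municipal income tax: $1,671.44 × 0.0303 = $50.64
PFL insurance: $1,816.78 × 0.01 = $18.17
Medicare: annual cap $102,682.81 already reached (YTD $110,585.11), so $0.00
Dental plan: $133.72
Total deductions = $145.34 + $50.64 + $18.17 + $0.00 + $133.72 = $347.87
Net pay = $1,816.78 − $347.87 = $1,468.91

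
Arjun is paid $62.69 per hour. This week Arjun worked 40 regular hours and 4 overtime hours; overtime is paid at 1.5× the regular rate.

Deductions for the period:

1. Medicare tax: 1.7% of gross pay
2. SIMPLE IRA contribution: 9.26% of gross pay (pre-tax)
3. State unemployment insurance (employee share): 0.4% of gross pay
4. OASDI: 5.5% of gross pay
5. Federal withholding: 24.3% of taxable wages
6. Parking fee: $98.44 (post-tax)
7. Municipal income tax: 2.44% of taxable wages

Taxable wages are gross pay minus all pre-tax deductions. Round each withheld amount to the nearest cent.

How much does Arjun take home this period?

$1599.40

Regular pay: 40 × $62.69 = $2507.60
Overtime pay: 4 × $62.69 × 1.5 = $376.14
Gross pay = $2507.60 + $376.14 = $2883.74
SIMPLE IRA contribution: $2883.74 × 0.0926 = $267.03
Taxable wages = $2883.74 − $267.03 = $2616.71
Municipal income tax: $2616.71 × 0.0244 = $63.85
Federal withholding: $2616.71 × 0.243 = $635.86
Medicare tax: $2883.74 × 0.017 = $49.02
OASDI: $2883.74 × 0.055 = $158.61
State unemployment insurance (employee share): $2883.74 × 0.004 = $11.53
Parking fee: $98.44
Total deductions = $267.03 + $63.85 + $635.86 + $49.02 + $158.61 + $11.53 + $98.44 = $1284.34
Net pay = $2883.74 − $1284.34 = $1599.40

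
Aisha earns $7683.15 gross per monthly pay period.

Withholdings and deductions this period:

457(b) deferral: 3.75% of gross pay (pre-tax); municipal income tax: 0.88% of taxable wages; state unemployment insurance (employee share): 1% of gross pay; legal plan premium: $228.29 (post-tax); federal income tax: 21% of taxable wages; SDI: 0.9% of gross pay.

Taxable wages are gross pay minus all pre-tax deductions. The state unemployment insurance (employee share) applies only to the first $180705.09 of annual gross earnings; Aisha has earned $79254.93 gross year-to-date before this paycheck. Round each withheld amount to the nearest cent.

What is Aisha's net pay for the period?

$5402.72

457(b) deferral: $7683.15 × 0.0375 = $288.12
Taxable wages = $7683.15 − $288.12 = $7395.03
Federal income tax: $7395.03 × 0.21 = $1552.96
Municipal income tax: $7395.03 × 0.0088 = $65.08
State unemployment insurance (employee share): cap not yet reached, full $7683.15 is subject → $7683.15 × 0.01 = $76.83
SDI: $7683.15 × 0.009 = $69.15
Legal plan premium: $228.29
Total deductions = $288.12 + $1552.96 + $65.08 + $76.83 + $69.15 + $228.29 = $2280.43
Net pay = $7683.15 − $2280.43 = $5402.72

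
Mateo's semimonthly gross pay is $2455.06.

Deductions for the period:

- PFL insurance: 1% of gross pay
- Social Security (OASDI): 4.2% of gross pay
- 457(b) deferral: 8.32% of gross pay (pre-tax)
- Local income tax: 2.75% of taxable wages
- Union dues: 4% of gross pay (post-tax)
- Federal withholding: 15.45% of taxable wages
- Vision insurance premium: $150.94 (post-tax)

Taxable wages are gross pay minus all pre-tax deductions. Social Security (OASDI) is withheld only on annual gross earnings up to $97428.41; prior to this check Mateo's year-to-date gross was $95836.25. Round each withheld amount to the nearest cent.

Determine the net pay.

$1500.59

457(b) deferral: $2455.06 × 0.0832 = $204.26
Taxable wages = $2455.06 − $204.26 = $2250.80
Local income tax: $2250.80 × 0.0275 = $61.90
Federal withholding: $2250.80 × 0.1545 = $347.75
PFL insurance: $2455.06 × 0.01 = $24.55
Social Security (OASDI): only $97428.41 − $95836.25 = $1592.16 of this check is subject → $1592.16 × 0.042 = $66.87
Union dues: $2455.06 × 0.04 = $98.20
Vision insurance premium: $150.94
Total deductions = $204.26 + $61.90 + $347.75 + $24.55 + $66.87 + $98.20 + $150.94 = $954.47
Net pay = $2455.06 − $954.47 = $1500.59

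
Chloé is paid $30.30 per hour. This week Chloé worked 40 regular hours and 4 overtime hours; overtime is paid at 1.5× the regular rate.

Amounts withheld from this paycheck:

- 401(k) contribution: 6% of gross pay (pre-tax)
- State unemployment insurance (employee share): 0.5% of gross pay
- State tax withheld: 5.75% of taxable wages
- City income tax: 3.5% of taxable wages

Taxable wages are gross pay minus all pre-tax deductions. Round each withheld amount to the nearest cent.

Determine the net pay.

Regular pay: 40 × $30.30 = $1212.00
Overtime pay: 4 × $30.30 × 1.5 = $181.80
Gross pay = $1212.00 + $181.80 = $1393.80
401(k) contribution: $1393.80 × 0.06 = $83.63
Taxable wages = $1393.80 − $83.63 = $1310.17
State tax withheld: $1310.17 × 0.0575 = $75.33
City income tax: $1310.17 × 0.035 = $45.86
State unemployment insurance (employee share): $1393.80 × 0.005 = $6.97
Total deductions = $83.63 + $75.33 + $45.86 + $6.97 = $211.79
Net pay = $1393.80 − $211.79 = $1182.01

$1182.01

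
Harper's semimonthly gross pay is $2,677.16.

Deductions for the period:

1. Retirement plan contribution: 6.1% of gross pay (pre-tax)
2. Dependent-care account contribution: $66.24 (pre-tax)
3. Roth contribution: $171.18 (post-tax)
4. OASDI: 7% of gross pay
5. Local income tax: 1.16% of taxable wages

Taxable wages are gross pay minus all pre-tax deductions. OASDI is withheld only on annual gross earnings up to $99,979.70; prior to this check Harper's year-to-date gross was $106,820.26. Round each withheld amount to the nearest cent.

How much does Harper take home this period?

Retirement plan contribution: $2,677.16 × 0.061 = $163.31
Dependent-care account contribution: $66.24
Pre-tax total = $163.31 + $66.24 = $229.55
Taxable wages = $2,677.16 − $229.55 = $2,447.61
Local income tax: $2,447.61 × 0.0116 = $28.39
OASDI: annual cap $99,979.70 already reached (YTD $106,820.26), so $0.00
Roth contribution: $171.18
Total deductions = $163.31 + $66.24 + $28.39 + $0.00 + $171.18 = $429.12
Net pay = $2,677.16 − $429.12 = $2,248.04

$2,248.04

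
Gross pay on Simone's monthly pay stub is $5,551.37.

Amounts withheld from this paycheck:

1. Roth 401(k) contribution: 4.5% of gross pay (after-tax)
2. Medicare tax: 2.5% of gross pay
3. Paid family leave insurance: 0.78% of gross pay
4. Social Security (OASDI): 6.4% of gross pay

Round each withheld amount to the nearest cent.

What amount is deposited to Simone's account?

$4,764.19

Paid family leave insurance: $5,551.37 × 0.0078 = $43.30
Medicare tax: $5,551.37 × 0.025 = $138.78
Social Security (OASDI): $5,551.37 × 0.064 = $355.29
Roth 401(k) contribution: $5,551.37 × 0.045 = $249.81
Total deductions = $43.30 + $138.78 + $355.29 + $249.81 = $787.18
Net pay = $5,551.37 − $787.18 = $4,764.19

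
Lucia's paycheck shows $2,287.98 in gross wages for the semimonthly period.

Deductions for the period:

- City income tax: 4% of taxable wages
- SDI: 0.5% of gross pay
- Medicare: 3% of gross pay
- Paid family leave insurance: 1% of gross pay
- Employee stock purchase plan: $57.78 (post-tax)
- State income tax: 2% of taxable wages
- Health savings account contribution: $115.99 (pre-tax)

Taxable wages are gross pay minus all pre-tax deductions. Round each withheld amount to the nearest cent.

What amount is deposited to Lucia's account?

$1,880.93

Health savings account contribution: $115.99
Taxable wages = $2,287.98 − $115.99 = $2,171.99
State income tax: $2,171.99 × 0.02 = $43.44
City income tax: $2,171.99 × 0.04 = $86.88
SDI: $2,287.98 × 0.005 = $11.44
Paid family leave insurance: $2,287.98 × 0.01 = $22.88
Medicare: $2,287.98 × 0.03 = $68.64
Employee stock purchase plan: $57.78
Total deductions = $115.99 + $43.44 + $86.88 + $11.44 + $22.88 + $68.64 + $57.78 = $407.05
Net pay = $2,287.98 − $407.05 = $1,880.93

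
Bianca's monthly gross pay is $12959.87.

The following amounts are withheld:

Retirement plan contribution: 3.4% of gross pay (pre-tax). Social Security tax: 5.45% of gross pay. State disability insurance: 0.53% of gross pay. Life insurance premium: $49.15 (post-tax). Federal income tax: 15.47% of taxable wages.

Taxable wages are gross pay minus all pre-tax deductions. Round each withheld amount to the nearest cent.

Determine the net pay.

$9758.36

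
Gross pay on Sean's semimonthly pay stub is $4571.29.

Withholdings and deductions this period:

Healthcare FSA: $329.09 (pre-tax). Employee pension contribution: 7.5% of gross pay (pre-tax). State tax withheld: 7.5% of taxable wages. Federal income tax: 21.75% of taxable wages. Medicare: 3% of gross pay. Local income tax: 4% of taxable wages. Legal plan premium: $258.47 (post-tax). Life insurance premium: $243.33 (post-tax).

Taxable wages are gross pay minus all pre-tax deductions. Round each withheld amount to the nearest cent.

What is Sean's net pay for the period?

$1963.88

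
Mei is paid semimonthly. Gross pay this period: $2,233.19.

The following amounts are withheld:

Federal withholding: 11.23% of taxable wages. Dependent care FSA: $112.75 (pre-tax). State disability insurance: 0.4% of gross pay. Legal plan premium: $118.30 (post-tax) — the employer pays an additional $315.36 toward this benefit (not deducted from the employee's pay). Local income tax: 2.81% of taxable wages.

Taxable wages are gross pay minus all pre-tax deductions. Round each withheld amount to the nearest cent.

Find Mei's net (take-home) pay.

Dependent care FSA: $112.75
Taxable wages = $2,233.19 − $112.75 = $2,120.44
Federal withholding: $2,120.44 × 0.1123 = $238.13
Local income tax: $2,120.44 × 0.0281 = $59.58
State disability insurance: $2,233.19 × 0.004 = $8.93
Legal plan premium: $118.30
(Employer's $315.36 toward legal plan premium is not withheld from the employee.)
Total deductions = $112.75 + $238.13 + $59.58 + $8.93 + $118.30 = $537.69
Net pay = $2,233.19 − $537.69 = $1,695.50

$1,695.50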